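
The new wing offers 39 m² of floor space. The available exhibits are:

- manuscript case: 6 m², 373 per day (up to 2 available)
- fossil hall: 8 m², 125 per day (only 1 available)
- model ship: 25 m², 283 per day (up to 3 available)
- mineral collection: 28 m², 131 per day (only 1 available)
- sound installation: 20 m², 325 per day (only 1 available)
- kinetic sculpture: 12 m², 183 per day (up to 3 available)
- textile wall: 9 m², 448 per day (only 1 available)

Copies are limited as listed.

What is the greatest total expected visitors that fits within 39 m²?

Greedy by ratio would take 2×manuscript case + fossil hall + textile wall: 29 m² used, total 1319.
Replace fossil hall with kinetic sculpture: the trade gains 58 net, giving 1377 at 33 m².
Nothing else within 39 m² beats 1377.

1377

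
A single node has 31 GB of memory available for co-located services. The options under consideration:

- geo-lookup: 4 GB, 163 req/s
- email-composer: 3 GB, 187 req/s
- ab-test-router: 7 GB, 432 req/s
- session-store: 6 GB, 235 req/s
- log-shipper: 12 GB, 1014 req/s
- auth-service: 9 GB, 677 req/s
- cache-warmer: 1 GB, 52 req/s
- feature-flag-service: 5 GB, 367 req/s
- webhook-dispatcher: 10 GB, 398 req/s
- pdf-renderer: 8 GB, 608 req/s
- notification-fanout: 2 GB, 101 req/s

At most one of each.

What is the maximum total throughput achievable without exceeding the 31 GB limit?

Ranking by ratio (throughput/GB): log-shipper 84.50, pdf-renderer 76.00, auth-service 75.22.
A density-first pass picks log-shipper + auth-service + cache-warmer + pdf-renderer — 2351 at 30 GB.
Replace cache-warmer with notification-fanout: the trade gains 49 net, giving 2400 at 31 GB.
Next best is log-shipper + auth-service + cache-warmer + pdf-renderer at 2351 (30 GB) — short by 49.

2400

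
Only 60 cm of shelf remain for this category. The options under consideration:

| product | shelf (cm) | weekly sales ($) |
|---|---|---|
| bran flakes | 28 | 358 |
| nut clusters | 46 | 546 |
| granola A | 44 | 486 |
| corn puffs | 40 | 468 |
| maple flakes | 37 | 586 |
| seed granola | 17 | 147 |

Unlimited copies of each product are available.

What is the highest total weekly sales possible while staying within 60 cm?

Best packing: maple flakes + seed granola — 54 cm, 733 total.
Every other selection either busts 60 cm or fails to beat 733.

733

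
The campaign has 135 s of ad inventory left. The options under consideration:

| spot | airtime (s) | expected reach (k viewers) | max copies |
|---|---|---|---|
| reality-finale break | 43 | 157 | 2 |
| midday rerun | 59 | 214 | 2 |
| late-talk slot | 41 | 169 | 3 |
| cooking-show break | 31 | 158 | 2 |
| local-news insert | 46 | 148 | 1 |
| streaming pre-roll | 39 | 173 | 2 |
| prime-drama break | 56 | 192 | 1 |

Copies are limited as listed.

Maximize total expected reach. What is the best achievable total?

545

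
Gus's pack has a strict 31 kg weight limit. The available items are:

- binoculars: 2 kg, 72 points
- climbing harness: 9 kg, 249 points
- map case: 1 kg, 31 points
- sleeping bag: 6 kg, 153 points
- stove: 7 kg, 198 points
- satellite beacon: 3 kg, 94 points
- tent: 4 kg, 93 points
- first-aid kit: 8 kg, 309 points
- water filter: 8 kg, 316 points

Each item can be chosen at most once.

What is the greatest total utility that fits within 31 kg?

1071

Density check — water filter 39.50, first-aid kit 38.62, binoculars 36.00 are the best per kg.
Greedy by ratio would take binoculars + map case + stove + satellite beacon + first-aid kit + water filter: 29 kg used, total 1020.
Dropping stove frees 7 kg; slotting in climbing harness (9 kg) lifts the total to 1071 at 31 kg.
Runner-up binoculars + sleeping bag + stove + first-aid kit + water filter tops out at 1048.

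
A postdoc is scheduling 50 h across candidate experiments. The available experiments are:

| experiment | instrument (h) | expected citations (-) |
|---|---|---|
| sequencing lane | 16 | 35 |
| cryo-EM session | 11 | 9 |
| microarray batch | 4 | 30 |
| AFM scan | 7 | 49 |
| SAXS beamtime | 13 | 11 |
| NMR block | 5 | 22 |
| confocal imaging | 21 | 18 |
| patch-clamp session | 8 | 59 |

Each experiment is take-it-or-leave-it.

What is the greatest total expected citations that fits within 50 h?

195

Density check — microarray batch 7.50, patch-clamp session 7.38, AFM scan 7.00, NMR block 4.40 are the best per h.
Taking sequencing lane + microarray batch + AFM scan + NMR block + patch-clamp session: 40 h used, 195 in expected citations.
Next best is sequencing lane + microarray batch + AFM scan + SAXS beamtime + patch-clamp session at 184 (48 h) — short by 11.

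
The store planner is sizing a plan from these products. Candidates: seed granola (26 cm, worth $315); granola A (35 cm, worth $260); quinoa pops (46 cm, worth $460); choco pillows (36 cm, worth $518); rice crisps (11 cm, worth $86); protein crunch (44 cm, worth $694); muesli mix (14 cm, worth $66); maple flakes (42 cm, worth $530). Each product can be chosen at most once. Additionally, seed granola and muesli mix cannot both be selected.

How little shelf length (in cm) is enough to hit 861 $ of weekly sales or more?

Look for the lowest-shelf combination reaching 861.
seed granola + protein crunch reaches 1009 using 70 cm.
Below 70 cm the best achievable stays under 861.

70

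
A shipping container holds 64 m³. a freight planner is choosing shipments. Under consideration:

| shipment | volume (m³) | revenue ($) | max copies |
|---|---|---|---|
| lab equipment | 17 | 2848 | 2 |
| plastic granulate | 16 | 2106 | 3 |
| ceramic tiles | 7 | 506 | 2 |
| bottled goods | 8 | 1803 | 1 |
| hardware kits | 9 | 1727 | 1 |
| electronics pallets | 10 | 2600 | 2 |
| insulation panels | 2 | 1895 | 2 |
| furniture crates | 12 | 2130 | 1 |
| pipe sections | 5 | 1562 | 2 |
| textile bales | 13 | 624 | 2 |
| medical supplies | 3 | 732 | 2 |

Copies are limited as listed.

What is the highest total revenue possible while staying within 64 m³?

17774

A density-first pass picks ceramic tiles + bottled goods + hardware kits + 2×electronics pallets + 2×insulation panels + 2×pipe sections + 2×medical supplies — 17614 at 64 m³.
Replace ceramic tiles and 2×medical supplies with furniture crates: the trade gains 160 net, giving 17774 at 63 m³.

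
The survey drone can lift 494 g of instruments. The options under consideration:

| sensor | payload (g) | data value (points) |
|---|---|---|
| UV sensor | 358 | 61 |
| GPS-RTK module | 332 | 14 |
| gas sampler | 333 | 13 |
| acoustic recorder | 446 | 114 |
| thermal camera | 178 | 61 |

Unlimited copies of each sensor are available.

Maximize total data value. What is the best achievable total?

122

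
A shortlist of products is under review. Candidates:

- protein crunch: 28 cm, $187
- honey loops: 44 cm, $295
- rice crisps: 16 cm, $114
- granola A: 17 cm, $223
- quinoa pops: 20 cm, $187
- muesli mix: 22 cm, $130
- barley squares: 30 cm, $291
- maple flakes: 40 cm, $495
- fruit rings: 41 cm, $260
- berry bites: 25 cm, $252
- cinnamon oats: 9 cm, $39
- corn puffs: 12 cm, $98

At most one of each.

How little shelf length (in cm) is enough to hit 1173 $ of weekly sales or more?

Need the lightest bundle worth ≥ 1173.
granola A + quinoa pops + barley squares + maple flakes reaches 1196 using 107 cm.
Any bundle with less than 107 cm falls short of 1173.

107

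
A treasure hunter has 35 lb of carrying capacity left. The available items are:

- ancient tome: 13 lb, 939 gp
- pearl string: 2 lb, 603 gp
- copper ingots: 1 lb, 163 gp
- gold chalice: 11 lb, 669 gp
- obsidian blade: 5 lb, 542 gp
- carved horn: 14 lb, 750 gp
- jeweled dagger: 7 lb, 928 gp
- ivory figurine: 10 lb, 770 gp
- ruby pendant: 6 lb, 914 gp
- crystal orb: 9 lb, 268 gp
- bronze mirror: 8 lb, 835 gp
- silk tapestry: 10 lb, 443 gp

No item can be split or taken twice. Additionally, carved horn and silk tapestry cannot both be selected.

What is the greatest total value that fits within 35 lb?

4213

The ratio heuristic lands on pearl string + copper ingots + obsidian blade + jeweled dagger + ruby pendant + bronze mirror (3985) but leaves 6 lb idle.
Replace obsidian blade with ivory figurine: the trade gains 228 net, giving 4213 at 34 lb.
Every other selection either busts 35 lb or breaks a pairing rule or fails to beat 4213.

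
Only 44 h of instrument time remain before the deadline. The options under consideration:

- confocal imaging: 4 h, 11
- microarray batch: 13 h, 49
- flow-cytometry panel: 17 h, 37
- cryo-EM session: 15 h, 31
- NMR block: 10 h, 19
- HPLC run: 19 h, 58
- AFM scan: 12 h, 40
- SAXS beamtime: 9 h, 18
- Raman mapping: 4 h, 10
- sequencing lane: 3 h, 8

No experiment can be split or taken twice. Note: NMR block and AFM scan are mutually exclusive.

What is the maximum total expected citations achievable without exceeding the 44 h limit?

147

The ratio ordering already packs tightly: microarray batch + HPLC run + AFM scan, 44 h, 147.
No other feasible combination exceeds 147.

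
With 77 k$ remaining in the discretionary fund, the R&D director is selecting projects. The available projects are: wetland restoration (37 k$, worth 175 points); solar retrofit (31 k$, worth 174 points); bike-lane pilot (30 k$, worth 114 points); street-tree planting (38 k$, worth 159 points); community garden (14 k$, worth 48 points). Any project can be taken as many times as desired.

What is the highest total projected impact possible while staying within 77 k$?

Taking 2×solar retrofit + community garden: 76 k$ used, 396 in projected impact.

396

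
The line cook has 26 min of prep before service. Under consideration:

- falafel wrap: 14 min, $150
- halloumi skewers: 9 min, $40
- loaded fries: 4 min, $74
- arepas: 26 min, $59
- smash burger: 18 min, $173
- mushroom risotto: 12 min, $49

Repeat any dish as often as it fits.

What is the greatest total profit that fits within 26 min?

444

6×loaded fries uses 24 of the 26 min and totals 444.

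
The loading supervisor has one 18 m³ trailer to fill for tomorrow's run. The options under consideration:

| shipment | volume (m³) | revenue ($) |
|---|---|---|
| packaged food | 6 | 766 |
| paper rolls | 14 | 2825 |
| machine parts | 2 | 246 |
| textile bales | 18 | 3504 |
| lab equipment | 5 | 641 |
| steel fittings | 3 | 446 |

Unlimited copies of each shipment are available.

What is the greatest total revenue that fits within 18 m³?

3504

The ratio heuristic lands on paper rolls + steel fittings (3271) but leaves 1 m³ idle.
Replace paper rolls and steel fittings with textile bales: the trade gains 233 net, giving 3504 at 18 m³.
Nothing else within 18 m³ beats 3504.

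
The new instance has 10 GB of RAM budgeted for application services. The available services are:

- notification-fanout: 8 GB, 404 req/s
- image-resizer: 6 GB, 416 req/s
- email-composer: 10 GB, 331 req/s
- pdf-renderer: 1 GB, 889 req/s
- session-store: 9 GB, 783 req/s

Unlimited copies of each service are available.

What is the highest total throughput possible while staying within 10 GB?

Ranking by ratio (throughput/GB): pdf-renderer 889.00, session-store 87.00, image-resizer 69.33, notification-fanout 50.50.
10×pdf-renderer uses 10 of the 10 GB and totals 8890.

8890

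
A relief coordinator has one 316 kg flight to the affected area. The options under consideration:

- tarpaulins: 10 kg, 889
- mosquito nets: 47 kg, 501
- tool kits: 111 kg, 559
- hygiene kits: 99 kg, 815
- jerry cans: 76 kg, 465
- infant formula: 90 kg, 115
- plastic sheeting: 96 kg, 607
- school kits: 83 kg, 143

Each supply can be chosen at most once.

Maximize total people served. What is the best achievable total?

Greedy by ratio would take tarpaulins + mosquito nets + hygiene kits + plastic sheeting: 252 kg used, total 2812.
Replace mosquito nets with tool kits: the trade gains 58 net, giving 2870 at 316 kg.
Every other selection either busts 316 kg or fails to beat 2870.

2870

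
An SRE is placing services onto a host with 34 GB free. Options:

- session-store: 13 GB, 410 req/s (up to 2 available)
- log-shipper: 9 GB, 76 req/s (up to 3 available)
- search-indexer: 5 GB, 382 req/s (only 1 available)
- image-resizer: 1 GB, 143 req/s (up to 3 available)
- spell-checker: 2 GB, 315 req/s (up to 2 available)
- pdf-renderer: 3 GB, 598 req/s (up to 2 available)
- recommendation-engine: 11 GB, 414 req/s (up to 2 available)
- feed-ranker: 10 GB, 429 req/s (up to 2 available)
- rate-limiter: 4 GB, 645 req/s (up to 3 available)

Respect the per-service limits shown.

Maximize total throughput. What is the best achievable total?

4572

Best packing: search-indexer + 3×image-resizer + 2×spell-checker + 2×pdf-renderer + 3×rate-limiter — 30 GB, 4572 total.
Every other selection either busts 34 GB or exceeds an availability limit or fails to beat 4572.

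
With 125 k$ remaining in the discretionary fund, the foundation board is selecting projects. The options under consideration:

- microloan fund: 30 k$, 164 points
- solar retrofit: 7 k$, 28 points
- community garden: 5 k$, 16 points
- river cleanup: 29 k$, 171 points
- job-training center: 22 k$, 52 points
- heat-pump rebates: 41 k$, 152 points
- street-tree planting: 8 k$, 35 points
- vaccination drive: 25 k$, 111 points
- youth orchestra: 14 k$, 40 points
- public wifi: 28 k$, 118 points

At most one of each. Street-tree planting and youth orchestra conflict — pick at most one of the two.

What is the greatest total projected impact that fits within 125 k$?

615

Best packing: microloan fund + community garden + river cleanup + street-tree planting + vaccination drive + public wifi — 125 k$, 615 total.
The closest alternative, microloan fund + solar retrofit + community garden + river cleanup + vaccination drive + public wifi, reaches only 608.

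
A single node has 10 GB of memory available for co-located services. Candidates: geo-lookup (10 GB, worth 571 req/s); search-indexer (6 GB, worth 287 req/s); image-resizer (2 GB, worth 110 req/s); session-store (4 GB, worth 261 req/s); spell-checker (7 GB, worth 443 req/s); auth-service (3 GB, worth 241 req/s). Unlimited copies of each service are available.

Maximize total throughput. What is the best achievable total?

By throughput per GB: auth-service 80.33, session-store 65.25, spell-checker 63.29, geo-lookup 57.10 lead.
Taking the top-ratio services first gives 3×auth-service for 723 (9 GB).
Dropping auth-service frees 3 GB; slotting in session-store (4 GB) lifts the total to 743 at 10 GB.

743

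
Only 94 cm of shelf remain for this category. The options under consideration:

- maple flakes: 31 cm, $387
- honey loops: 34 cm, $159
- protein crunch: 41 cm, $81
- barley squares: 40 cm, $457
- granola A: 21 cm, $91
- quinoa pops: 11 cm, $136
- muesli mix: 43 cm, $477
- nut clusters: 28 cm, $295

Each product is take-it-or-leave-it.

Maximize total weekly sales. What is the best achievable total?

1070

Density check — maple flakes 12.48, quinoa pops 12.36, barley squares 11.43, muesli mix 11.09 are the best per cm.
Greedy by ratio would take maple flakes + barley squares + quinoa pops: 82 cm used, total 980.
Dropping maple flakes frees 31 cm; slotting in muesli mix (43 cm) lifts the total to 1070 at 94 cm.
Next best is maple flakes + quinoa pops + muesli mix at 1000 (85 cm) — short by 70.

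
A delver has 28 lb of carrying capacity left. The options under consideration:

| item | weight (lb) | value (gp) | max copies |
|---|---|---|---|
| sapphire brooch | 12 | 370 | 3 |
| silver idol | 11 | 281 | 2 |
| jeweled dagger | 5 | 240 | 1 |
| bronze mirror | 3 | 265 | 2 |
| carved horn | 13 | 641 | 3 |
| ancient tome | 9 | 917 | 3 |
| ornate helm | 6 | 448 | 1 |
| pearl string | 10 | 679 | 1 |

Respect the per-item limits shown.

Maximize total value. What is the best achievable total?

2751

Density check — ancient tome 101.89, bronze mirror 88.33, ornate helm 74.67 are the best per lb.
3×ancient tome uses 27 of the 28 lb and totals 2751.
That's the maximum — no swap from here does better than 2751.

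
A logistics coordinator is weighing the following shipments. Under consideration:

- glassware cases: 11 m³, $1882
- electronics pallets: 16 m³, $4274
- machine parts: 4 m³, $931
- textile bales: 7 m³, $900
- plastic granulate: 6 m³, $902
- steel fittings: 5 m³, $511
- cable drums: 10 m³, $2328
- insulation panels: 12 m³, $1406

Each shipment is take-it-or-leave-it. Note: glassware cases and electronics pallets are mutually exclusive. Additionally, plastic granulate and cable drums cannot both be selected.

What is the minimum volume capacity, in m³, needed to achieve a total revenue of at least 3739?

Need the lightest bundle worth ≥ 3739.
electronics pallets reaches 4274 using 16 m³.
Below 16 m³ the best achievable stays under 3739.

16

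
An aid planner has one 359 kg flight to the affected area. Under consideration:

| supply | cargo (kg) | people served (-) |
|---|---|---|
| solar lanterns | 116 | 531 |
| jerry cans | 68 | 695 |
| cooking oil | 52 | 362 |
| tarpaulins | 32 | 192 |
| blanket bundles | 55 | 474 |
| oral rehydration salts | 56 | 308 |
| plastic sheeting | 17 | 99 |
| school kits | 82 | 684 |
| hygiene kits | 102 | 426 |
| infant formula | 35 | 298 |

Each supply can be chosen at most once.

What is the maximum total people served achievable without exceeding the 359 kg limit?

Greedy by ratio would take jerry cans + cooking oil + tarpaulins + blanket bundles + plastic sheeting + school kits + infant formula: 341 kg used, total 2804.
Replace tarpaulins and plastic sheeting with oral rehydration salts: the trade gains 17 net, giving 2821 at 348 kg.
The spare 11 kg is too small for any remaining supply, and no exchange beats 2821.

2821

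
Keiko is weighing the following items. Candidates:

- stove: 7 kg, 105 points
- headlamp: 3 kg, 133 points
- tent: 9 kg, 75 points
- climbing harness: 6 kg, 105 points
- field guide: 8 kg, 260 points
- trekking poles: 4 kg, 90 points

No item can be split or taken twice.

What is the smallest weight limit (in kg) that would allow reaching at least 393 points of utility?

Look for the lowest-weight combination reaching 393.
headlamp + field guide: 393 utility at 11 kg.
No combination under 11 kg hits 393.

11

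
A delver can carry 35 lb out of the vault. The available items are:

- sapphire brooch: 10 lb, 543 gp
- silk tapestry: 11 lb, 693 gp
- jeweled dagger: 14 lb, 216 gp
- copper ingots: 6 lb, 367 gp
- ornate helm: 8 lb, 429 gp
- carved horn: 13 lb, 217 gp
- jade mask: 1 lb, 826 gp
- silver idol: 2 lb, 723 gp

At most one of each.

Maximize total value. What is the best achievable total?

3214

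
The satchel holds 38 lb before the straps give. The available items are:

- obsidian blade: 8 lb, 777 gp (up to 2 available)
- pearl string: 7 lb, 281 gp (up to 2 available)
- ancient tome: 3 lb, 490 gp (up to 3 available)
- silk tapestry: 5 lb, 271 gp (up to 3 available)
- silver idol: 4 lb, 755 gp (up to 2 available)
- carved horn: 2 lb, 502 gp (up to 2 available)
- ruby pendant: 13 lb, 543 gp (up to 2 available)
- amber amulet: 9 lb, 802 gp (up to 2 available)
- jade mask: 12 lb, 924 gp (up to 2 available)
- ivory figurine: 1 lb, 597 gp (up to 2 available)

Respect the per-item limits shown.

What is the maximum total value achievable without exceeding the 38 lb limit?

By value per lb: ivory figurine 597.00, carved horn 251.00, silver idol 188.75, ancient tome 163.33 lead.
Filling by ratio: obsidian blade + 3×ancient tome + silk tapestry + 2×silver idol + 2×carved horn + 2×ivory figurine for 6226, with 2 lb left unused.
Dropping obsidian blade and ancient tome and silk tapestry frees 16 lb; slotting in 2×amber amulet (18 lb) lifts the total to 6292 at 38 lb.
No other feasible combination exceeds 6292.

6292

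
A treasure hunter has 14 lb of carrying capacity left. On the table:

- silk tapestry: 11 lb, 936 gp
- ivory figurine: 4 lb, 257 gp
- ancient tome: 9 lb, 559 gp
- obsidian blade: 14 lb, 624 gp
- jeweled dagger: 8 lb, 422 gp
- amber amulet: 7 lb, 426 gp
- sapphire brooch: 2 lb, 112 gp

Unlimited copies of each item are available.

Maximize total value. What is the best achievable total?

Best packing: silk tapestry + sapphire brooch — 13 lb, 1048 total.
Nothing else within 14 lb beats 1048.

1048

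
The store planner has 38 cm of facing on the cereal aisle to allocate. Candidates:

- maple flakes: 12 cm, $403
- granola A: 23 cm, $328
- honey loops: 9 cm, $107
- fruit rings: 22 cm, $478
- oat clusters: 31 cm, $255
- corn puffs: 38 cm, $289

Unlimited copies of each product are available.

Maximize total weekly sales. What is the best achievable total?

Best packing: 3×maple flakes — 36 cm, 1209 total.
Nothing else within 38 cm beats 1209.

1209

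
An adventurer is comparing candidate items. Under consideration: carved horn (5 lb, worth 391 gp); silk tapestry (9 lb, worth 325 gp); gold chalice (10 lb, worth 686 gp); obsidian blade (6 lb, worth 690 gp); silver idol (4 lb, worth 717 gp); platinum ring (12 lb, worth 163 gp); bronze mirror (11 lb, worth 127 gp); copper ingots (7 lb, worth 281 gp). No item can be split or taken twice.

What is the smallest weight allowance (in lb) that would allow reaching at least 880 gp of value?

9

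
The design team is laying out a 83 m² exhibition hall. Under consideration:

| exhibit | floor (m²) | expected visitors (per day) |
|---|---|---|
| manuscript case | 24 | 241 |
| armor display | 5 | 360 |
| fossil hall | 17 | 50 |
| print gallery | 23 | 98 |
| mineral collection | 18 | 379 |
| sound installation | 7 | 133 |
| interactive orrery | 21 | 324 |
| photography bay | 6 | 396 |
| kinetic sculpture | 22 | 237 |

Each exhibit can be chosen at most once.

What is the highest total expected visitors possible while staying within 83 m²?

By expected visitors per m²: armor display 72.00, photography bay 66.00, mineral collection 21.06 lead.
The ratio heuristic lands on armor display + mineral collection + sound installation + interactive orrery + photography bay + kinetic sculpture (1829) but leaves 4 m² idle.
Replace kinetic sculpture with manuscript case: the trade gains 4 net, giving 1833 at 81 m².

1833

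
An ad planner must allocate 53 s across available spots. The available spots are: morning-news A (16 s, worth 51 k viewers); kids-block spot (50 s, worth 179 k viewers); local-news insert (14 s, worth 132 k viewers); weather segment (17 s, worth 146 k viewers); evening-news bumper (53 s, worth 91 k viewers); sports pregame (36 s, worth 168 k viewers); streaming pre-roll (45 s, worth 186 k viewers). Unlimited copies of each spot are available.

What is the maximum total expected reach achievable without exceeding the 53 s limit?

438

A density-first pass picks 3×local-news insert — 396 at 42 s.
Replace 3×local-news insert with 3×weather segment: the trade gains 42 net, giving 438 at 51 s.
That's the maximum — no swap from here does better than 438.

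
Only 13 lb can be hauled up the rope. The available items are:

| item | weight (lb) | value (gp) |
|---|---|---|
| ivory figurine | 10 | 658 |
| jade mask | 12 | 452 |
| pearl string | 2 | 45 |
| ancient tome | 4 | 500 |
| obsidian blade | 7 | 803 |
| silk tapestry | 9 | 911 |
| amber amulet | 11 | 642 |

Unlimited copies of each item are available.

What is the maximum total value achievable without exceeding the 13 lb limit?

Density check — ancient tome 125.00, obsidian blade 114.71, silk tapestry 101.22 are the best per lb.
The ratio ordering already packs tightly: 3×ancient tome, 12 lb, 1500.
Every other selection either busts 13 lb or fails to beat 1500.

1500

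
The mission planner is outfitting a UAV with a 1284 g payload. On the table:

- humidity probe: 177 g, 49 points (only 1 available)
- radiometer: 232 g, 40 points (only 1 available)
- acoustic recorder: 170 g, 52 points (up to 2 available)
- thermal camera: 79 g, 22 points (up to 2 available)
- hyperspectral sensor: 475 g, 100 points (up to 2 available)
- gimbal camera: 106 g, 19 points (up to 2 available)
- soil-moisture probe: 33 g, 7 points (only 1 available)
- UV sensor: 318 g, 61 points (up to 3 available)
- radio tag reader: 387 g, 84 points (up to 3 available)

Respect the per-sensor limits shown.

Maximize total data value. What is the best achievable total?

Ranking by ratio (data value/g): acoustic recorder 0.31, thermal camera 0.28, humidity probe 0.28, radio tag reader 0.22.
Greedy by ratio would take humidity probe + 2×acoustic recorder + 2×thermal camera + gimbal camera + soil-moisture probe + radio tag reader: 1201 g used, total 307.
Replace soil-moisture probe with gimbal camera: the trade gains 12 net, giving 319 at 1274 g.
Nothing else within 1284 g beats 319.

319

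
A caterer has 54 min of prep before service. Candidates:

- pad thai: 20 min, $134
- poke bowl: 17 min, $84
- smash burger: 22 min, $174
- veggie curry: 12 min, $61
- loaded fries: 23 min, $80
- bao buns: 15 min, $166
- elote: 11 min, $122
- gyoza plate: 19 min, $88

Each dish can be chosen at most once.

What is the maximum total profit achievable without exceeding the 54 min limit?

The ratio ordering already packs tightly: smash burger + bao buns + elote, 48 min, 462.
The spare 6 min is too small for any remaining dish, and no exchange beats 462.

462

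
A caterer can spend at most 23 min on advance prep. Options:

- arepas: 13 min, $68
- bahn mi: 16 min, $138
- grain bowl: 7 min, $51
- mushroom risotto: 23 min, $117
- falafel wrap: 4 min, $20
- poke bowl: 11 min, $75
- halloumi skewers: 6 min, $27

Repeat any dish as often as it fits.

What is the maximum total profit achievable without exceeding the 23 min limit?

189

Taking bahn mi + grain bowl: 23 min used, 189 in profit.
Nothing else within 23 min beats 189.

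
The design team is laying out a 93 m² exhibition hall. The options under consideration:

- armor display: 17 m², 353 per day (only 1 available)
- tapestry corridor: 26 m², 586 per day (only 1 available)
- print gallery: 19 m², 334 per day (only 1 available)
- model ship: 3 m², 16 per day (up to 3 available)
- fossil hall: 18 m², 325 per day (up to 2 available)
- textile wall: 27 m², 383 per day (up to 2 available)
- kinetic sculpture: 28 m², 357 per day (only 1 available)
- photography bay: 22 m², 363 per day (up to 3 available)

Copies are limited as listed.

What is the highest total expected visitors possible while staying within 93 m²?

Taking the top-ratio exhibits first gives armor display + tapestry corridor + 3×model ship + 2×fossil hall for 1637 (88 m²).
Dropping model ship and 2×fossil hall frees 39 m²; slotting in 2×photography bay (44 m²) lifts the total to 1697 at 93 m².
Every other selection either busts 93 m² or exceeds an availability limit or fails to beat 1697.

1697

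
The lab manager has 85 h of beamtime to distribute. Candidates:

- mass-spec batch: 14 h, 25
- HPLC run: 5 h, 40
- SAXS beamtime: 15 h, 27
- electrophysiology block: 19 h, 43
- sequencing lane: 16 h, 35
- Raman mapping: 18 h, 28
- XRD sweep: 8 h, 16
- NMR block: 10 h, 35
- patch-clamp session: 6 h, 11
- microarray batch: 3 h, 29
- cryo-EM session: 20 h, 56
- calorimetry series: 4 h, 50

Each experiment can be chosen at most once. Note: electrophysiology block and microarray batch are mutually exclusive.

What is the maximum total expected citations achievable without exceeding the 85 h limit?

289

By expected citations per h: calorimetry series 12.50, microarray batch 9.67, HPLC run 8.00, NMR block 3.50 lead.
Taking HPLC run + sequencing lane + Raman mapping + XRD sweep + NMR block + microarray batch + cryo-EM session + calorimetry series: 84 h used, 289 in expected citations.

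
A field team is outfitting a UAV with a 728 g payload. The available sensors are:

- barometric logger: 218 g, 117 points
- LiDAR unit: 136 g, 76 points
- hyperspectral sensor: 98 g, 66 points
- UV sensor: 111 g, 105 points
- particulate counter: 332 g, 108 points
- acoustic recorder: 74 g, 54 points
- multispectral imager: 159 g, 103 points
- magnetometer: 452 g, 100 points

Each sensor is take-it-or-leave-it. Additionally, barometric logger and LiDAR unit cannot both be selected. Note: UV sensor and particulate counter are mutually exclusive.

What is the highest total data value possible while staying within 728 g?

445

Filling by ratio: LiDAR unit + hyperspectral sensor + UV sensor + acoustic recorder + multispectral imager for 404, with 150 g left unused.
Replace LiDAR unit with barometric logger: the trade gains 41 net, giving 445 at 660 g.
Runner-up LiDAR unit + hyperspectral sensor + UV sensor + acoustic recorder + multispectral imager tops out at 404.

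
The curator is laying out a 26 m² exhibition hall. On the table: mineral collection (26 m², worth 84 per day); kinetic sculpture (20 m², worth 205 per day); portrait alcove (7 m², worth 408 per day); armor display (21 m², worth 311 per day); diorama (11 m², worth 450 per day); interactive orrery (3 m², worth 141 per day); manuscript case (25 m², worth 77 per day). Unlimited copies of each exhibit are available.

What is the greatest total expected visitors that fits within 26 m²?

1380

By expected visitors per m²: portrait alcove 58.29, interactive orrery 47.00, diorama 40.91, armor display 14.81 lead.
Filling by ratio: 3×portrait alcove + interactive orrery for 1365, with 2 m² left unused.
Replace portrait alcove with 3×interactive orrery: the trade gains 15 net, giving 1380 at 26 m².
No other feasible combination exceeds 1380.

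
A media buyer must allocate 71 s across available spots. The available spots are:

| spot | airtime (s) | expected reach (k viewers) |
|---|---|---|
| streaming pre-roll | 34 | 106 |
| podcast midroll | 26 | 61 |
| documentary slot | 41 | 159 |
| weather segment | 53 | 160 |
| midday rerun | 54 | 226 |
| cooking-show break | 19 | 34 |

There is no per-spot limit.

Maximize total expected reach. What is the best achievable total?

226

Density check — midday rerun 4.19, documentary slot 3.88, streaming pre-roll 3.12, weather segment 3.02 are the best per s.
Midday rerun uses 54 of the 71 s and totals 226.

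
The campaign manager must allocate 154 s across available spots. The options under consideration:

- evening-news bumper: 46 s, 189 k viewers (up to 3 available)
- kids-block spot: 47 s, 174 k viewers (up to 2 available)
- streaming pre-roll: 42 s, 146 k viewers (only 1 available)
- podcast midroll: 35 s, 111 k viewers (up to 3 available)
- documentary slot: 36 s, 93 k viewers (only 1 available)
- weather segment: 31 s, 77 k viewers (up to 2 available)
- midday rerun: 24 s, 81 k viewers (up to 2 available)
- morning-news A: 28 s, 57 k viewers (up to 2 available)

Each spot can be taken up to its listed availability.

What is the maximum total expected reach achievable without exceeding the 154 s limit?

Filling by ratio: 3×evening-news bumper for 567, with 16 s left unused.
The 46 s tied up in evening-news bumper is better spent on podcast midroll + midday rerun — total rises to 570 (151 s).

570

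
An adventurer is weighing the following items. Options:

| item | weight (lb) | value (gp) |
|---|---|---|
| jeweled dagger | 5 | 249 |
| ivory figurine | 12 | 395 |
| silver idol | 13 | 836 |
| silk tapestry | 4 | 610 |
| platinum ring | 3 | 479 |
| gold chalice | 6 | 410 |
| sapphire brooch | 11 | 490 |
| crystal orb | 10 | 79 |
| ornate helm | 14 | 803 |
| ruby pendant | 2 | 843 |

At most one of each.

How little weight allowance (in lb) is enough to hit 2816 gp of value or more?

Look for the lowest-weight combination reaching 2816.
Taking silk tapestry + platinum ring + gold chalice + sapphire brooch + ruby pendant gives 2832 (≥ 2816) for 26 lb.
No combination under 26 lb hits 2816.

26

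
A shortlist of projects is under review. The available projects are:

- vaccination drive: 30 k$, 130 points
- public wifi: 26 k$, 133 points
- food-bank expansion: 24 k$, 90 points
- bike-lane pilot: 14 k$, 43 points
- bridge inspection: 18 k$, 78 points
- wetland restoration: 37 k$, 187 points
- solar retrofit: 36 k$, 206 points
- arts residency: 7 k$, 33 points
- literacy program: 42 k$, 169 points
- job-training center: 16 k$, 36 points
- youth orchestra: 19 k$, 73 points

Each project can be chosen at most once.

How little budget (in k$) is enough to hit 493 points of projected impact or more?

98

Minimise k$ subject to total projected impact ≥ 493.
bridge inspection + wetland restoration + solar retrofit + arts residency: 504 projected impact at 98 k$.
No combination under 98 k$ hits 493.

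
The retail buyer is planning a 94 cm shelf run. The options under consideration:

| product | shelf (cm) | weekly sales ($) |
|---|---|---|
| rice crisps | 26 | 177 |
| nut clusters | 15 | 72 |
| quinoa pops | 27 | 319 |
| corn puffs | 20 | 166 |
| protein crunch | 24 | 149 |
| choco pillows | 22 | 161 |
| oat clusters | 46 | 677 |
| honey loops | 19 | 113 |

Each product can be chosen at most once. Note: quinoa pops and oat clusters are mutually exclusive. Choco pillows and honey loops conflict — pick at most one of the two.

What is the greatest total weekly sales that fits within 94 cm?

Ranking by ratio (weekly sales/cm): oat clusters 14.72, quinoa pops 11.81, corn puffs 8.30.
Best packing: rice crisps + corn puffs + oat clusters — 92 cm, 1020 total.

1020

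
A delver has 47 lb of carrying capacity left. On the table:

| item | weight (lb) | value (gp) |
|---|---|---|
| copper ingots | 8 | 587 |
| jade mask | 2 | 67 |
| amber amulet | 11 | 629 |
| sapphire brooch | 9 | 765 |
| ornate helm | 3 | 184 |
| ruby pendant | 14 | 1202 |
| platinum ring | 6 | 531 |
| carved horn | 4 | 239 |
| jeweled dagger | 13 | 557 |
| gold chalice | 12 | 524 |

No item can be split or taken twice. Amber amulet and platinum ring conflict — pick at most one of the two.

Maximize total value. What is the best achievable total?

3575

Taking copper ingots + jade mask + sapphire brooch + ornate helm + ruby pendant + platinum ring + carved horn: 46 lb used, 3575 in value.
The spare 1 lb is too small for any remaining item, and no feasible exchange beats 3575.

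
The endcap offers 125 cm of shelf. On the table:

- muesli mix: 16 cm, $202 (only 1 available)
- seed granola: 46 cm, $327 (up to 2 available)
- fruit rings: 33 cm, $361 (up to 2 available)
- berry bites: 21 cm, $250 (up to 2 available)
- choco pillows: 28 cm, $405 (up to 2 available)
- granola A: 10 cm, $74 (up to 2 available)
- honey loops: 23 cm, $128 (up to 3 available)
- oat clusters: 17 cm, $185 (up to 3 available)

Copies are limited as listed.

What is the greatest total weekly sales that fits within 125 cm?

Best packing: muesli mix + 2×berry bites + 2×choco pillows + granola A — 124 cm, 1586 total.
No other feasible combination exceeds 1586.

1586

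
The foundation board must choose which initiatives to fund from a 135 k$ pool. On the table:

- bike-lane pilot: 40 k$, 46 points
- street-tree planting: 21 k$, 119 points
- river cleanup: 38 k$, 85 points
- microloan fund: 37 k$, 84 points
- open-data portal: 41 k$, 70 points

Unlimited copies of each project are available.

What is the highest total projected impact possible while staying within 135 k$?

714

Taking 6×street-tree planting: 126 k$ used, 714 in projected impact.
The spare 9 k$ is too small for any remaining project, and no exchange beats 714.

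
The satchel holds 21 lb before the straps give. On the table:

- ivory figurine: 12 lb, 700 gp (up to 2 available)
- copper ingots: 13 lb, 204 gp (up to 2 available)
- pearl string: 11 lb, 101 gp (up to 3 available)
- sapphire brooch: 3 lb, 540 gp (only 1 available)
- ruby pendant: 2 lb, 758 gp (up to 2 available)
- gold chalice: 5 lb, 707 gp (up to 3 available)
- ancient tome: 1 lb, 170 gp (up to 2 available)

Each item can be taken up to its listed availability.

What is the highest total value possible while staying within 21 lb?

3977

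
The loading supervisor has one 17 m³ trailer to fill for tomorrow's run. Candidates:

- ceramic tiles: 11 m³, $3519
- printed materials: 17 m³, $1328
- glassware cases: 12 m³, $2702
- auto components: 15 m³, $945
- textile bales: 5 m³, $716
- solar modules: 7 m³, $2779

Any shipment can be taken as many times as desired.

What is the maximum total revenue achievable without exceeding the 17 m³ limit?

Density check — solar modules 397.00, ceramic tiles 319.91, glassware cases 225.17, textile bales 143.20 are the best per m³.
Taking 2×solar modules: 14 m³ used, 5558 in revenue.

5558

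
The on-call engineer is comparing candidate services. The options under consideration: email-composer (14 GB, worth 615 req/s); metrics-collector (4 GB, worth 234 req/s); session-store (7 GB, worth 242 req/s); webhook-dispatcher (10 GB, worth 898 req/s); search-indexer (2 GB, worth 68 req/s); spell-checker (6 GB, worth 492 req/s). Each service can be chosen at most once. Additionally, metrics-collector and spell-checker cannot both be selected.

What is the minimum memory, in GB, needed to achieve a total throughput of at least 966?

Need the lightest bundle worth ≥ 966.
webhook-dispatcher + search-indexer reaches 966 using 12 GB.
Any bundle with less than 12 GB falls short of 966.

12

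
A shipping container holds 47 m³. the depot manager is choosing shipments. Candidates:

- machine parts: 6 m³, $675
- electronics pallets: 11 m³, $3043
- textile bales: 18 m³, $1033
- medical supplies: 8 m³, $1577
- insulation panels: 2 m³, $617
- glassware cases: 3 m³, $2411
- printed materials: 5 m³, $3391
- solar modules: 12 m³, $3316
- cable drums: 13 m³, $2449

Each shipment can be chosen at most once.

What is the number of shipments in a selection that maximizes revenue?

6

The maximum revenue within 47 m³ is 15227.
For example electronics pallets + insulation panels + glassware cases + printed materials + solar modules + cable drums achieves it, using 46 m³.
Every optimal selection uses 6 shipments.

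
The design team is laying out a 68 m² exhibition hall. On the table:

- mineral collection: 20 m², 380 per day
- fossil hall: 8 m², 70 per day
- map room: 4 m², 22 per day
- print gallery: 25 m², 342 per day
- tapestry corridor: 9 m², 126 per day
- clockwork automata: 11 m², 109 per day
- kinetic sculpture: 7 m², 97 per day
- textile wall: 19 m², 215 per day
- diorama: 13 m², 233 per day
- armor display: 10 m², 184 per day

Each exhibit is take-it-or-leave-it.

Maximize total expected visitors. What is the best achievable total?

1139

Ranking by ratio (expected visitors/m²): mineral collection 19.00, armor display 18.40, diorama 17.92.
Filling by ratio: mineral collection + fossil hall + tapestry corridor + kinetic sculpture + diorama + armor display for 1090, with 1 m² left unused.
The 24 m² tied up in fossil hall and tapestry corridor and kinetic sculpture is better spent on print gallery — total rises to 1139 (68 m²).
An exhaustive check of the 1024 subsets confirms 1139.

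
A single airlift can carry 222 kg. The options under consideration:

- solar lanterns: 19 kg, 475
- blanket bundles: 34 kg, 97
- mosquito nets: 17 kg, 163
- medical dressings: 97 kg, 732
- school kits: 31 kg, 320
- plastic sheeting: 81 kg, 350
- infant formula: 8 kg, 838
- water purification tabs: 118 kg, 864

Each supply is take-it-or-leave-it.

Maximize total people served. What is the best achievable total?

2660

Filling by ratio: solar lanterns + blanket bundles + mosquito nets + medical dressings + school kits + infant formula for 2625, with 16 kg left unused.
The 131 kg tied up in blanket bundles and medical dressings is better spent on water purification tabs — total rises to 2660 (193 kg).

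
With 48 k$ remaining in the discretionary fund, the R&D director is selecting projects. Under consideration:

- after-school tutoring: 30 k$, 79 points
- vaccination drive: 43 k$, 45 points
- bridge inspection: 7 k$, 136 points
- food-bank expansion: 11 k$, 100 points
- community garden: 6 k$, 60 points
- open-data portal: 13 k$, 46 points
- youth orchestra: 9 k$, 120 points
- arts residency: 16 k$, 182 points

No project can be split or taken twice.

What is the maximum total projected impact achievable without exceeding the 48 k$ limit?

A density-first pass picks bridge inspection + community garden + youth orchestra + arts residency — 498 at 38 k$.
Dropping community garden frees 6 k$; slotting in food-bank expansion (11 k$) lifts the total to 538 at 43 k$.
Nothing else within 48 k$ beats 538.

538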